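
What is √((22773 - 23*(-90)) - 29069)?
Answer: I*√4226 ≈ 65.008*I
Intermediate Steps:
√((22773 - 23*(-90)) - 29069) = √((22773 + 2070) - 29069) = √(24843 - 29069) = √(-4226) = I*√4226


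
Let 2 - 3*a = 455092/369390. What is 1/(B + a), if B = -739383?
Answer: -554085/409680887711 ≈ -1.3525e-6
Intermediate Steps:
a = 141844/554085 (a = 2/3 - 455092/(3*369390) = 2/3 - 1/3*227546/184695 = 2/3 - 227546/554085 = 141844/554085 ≈ 0.25600)
1/(B + a) = 1/(-739383 + 141844/554085) = 1/(-409680887711/554085) = -554085/409680887711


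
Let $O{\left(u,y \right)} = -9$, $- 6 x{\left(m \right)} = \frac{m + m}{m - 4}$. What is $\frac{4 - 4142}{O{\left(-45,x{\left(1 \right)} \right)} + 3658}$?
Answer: $- \frac{4138}{3649} \approx -1.134$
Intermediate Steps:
$x{\left(m \right)} = - \frac{m}{3 \left(-4 + m\right)}$ ($x{\left(m \right)} = - \frac{\left(m + m\right) \frac{1}{m - 4}}{6} = - \frac{2 m \frac{1}{-4 + m}}{6} = - \frac{m}{3 \left(-4 + m\right)}$)
$\frac{4 - 4142}{O{\left(-45,x{\left(1 \right)} \right)} + 3658} = \frac{4 - 4142}{-9 + 3658} = - \frac{4138}{3649}$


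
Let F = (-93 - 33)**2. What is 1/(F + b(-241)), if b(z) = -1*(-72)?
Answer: 1/15948 ≈ 6.2704e-5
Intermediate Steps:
F = 15876 (F = (-126)**2 = 15876)
b(z) = 72
1/(F + b(-241)) = 1/(15876 + 72) = 1/15948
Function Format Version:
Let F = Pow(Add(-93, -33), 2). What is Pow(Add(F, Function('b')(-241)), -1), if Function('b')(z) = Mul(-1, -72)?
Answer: Rational(1, 15948) ≈ 6.2704e-5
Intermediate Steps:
F = 15876 (F = Pow(-126, 2) = 15876)
Function('b')(z) = 72
Pow(Add(F, Function('b')(-241)), -1) = Pow(Add(15876, 72), -1) = Pow(15948, -1) = Rational(1, 15948)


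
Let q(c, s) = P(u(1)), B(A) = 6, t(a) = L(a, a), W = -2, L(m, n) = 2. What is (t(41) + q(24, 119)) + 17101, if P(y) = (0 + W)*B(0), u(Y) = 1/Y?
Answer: 17091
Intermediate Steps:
t(a) = 2
P(y) = -12 (P(y) = (0 - 2)*6 = -2*6 = -12)
q(c, s) = -12
(t(41) + q(24, 119)) + 17101 = (2 - 12) + 17101 = -10 + 17101 = 17091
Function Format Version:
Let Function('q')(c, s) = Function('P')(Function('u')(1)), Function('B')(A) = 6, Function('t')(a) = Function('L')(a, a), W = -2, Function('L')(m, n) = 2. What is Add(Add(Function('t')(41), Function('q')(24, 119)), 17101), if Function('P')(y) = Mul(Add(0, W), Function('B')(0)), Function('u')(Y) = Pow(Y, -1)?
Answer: 17091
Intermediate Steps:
Function('t')(a) = 2
Function('P')(y) = -12 (Function('P')(y) = Mul(Add(0, -2), 6) = Mul(-2, 6) = -12)
Function('q')(c, s) = -12
Add(Add(Function('t')(41), Function('q')(24, 119)), 17101) = Add(Add(2, -12), 17101) = Add(-10, 17101) = 17091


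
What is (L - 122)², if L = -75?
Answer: 38809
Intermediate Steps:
(L - 122)² = (-75 - 122)² = (-197)² = 38809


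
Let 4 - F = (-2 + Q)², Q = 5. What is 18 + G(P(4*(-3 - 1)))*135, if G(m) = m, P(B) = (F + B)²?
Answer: 59553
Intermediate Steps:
F = -5 (F = 4 - (-2 + 5)² = 4 - 1*3² = 4 - 1*9 = 4 - 9 = -5)
P(B) = (-5 + B)²
18 + G(P(4*(-3 - 1)))*135 = 18 + (-5 + 4*(-3 - 1))²*135 = 18 + (-5 + 4*(-4))²*135 = 18 + (-5 - 16)²*135 = 18 + (-21)²*135 = 18 + 441*135 = 18 + 59535 = 59553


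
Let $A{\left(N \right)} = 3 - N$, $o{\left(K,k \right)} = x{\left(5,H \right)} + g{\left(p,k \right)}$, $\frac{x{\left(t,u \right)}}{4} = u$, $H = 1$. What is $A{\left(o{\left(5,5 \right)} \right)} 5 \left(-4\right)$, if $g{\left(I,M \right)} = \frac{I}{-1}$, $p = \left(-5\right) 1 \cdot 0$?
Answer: $20$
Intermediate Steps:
$p = 0$ ($p = \left(-5\right) 0 = 0$)
$x{\left(t,u \right)} = 4 u$
$g{\left(I,M \right)} = - I$ ($g{\left(I,M \right)} = I \left(-1\right) = - I$)
$o{\left(K,k \right)} = 4$ ($o{\left(K,k \right)} = 4 \cdot 1 - 0 = 4 + 0 = 4$)
$A{\left(o{\left(5,5 \right)} \right)} 5 \left(-4\right) = \left(3 - 4\right) 5 \left(-4\right) = \left(-1\right) 5 \left(-4\right) = \left(-5\right) \left(-4\right) = 20$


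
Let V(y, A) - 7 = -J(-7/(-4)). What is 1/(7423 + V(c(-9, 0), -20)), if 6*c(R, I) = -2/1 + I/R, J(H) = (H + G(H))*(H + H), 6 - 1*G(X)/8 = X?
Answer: 8/58439 ≈ 0.00013689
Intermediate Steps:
G(X) = 48 - 8*X
J(H) = 2*H*(48 - 7*H) (J(H) = (H + (48 - 8*H))*(H + H) = (48 - 7*H)*(2*H) = 2*H*(48 - 7*H))
c(R, I) = -⅓ + I/(6*R) (c(R, I) = (-2/1 + I/R)/6 = (-2*1 + I/R)/6 = (-2 + I/R)/6 = -⅓ + I/(6*R))
V(y, A) = -945/8 (V(y, A) = 7 - 2*(-7/(-4))*(48 - (-49)/(-4)) = 7 - 2*(-7*(-¼))*(48 - (-49)*(-1)/4) = 7 - 2*7*(48 - 7*7/4)/4 = 7 - 2*7*(48 - 49/4)/4 = 7 - 2*7*143/(4*4) = 7 - 1*1001/8 = 7 - 1001/8 = -945/8)
1/(7423 + V(c(-9, 0), -20)) = 1/(7423 - 945/8) = 1/(58439/8) = 8/58439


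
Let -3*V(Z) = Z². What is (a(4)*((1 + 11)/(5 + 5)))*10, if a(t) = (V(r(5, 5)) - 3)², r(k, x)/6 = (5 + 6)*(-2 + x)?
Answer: 2050212492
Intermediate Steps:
r(k, x) = -132 + 66*x (r(k, x) = 6*((5 + 6)*(-2 + x)) = 6*(11*(-2 + x)) = 6*(-22 + 11*x) = -132 + 66*x)
V(Z) = -Z²/3
a(t) = 170851041 (a(t) = (-(-132 + 66*5)²/3 - 3)² = (-(-132 + 330)²/3 - 3)² = (-⅓*198² - 3)² = (-⅓*39204 - 3)² = (-13068 - 3)² = (-13071)² = 170851041)
(a(4)*((1 + 11)/(5 + 5)))*10 = (170851041*((1 + 11)/(5 + 5)))*10 = (170851041*(12/10))*10 = (170851041*(12*(⅒)))*10 = (170851041*(6/5))*10 = (1025106246/5)*10 = 2050212492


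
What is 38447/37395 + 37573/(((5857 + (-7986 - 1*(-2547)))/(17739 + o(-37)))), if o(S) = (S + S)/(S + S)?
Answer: 12462733546873/7815555 ≈ 1.5946e+6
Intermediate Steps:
o(S) = 1 (o(S) = (2*S)/((2*S)) = (2*S)*(1/(2*S)) = 1)
38447/37395 + 37573/(((5857 + (-7986 - 1*(-2547)))/(17739 + o(-37)))) = 38447/37395 + 37573/(((5857 + (-7986 - 1*(-2547)))/(17739 + 1))) = 38447*(1/37395) + 37573/(((5857 + (-7986 + 2547))/17740)) = 38447/37395 + 37573/(((5857 - 5439)*(1/17740))) = 38447/37395 + 37573/((418*(1/17740))) = 38447/37395 + 37573/(209/8870) = 38447/37395 + 37573*(8870/209) = 38447/37395 + 333272510/209 = 12462733546873/7815555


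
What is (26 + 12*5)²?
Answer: 7396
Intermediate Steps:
(26 + 12*5)² = (26 + 60)² = 86² = 7396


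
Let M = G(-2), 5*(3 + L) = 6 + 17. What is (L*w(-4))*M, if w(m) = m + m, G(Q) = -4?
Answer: 256/5 ≈ 51.200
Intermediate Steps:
L = 8/5 (L = -3 + (6 + 17)/5 = -3 + (⅕)*23 = -3 + 23/5 = 8/5 ≈ 1.6000)
w(m) = 2*m
M = -4
(L*w(-4))*M = (8*(2*(-4))/5)*(-4) = ((8/5)*(-8))*(-4) = -64/5*(-4) = 256/5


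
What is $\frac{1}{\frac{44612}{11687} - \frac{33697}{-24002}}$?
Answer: $\frac{280511374}{1464594063} \approx 0.19153$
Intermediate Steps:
$\frac{1}{\frac{44612}{11687} - \frac{33697}{-24002}} = \frac{1}{44612 \cdot \frac{1}{11687} - - \frac{33697}{24002}} = \frac{1}{\frac{44612}{11687} + \frac{33697}{24002}} = \frac{1}{\frac{1464594063}{280511374}} = \frac{280511374}{1464594063}$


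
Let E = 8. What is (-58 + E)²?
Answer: 2500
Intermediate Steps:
(-58 + E)² = (-58 + 8)² = (-50)² = 2500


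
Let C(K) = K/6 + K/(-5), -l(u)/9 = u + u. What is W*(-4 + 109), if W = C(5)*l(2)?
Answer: 630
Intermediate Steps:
l(u) = -18*u (l(u) = -9*(u + u) = -18*u)
C(K) = -K/30 (C(K) = K*(⅙) + K*(-⅕) = K/6 - K/5 = -K/30)
W = 6 (W = (-1/30*5)*(-18*2) = -⅙*(-36) = 6)
W*(-4 + 109) = 6*(-4 + 109) = 6*105 = 630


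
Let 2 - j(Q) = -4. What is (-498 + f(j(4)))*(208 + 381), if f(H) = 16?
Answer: -283898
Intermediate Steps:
j(Q) = 6 (j(Q) = 2 - 1*(-4) = 2 + 4 = 6)
(-498 + f(j(4)))*(208 + 381) = (-498 + 16)*(208 + 381) = -482*589 = -283898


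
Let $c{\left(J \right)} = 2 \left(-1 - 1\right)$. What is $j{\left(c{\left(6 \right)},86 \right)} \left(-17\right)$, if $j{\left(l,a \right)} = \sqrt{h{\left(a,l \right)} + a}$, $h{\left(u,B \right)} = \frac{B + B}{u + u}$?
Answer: $- \frac{68 \sqrt{9933}}{43} \approx -157.61$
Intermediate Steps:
$h{\left(u,B \right)} = \frac{B}{u}$ ($h{\left(u,B \right)} = \frac{2 B}{2 u} = 2 B \frac{1}{2 u} = \frac{B}{u}$)
$c{\left(J \right)} = -4$ ($c{\left(J \right)} = 2 \left(-2\right) = -4$)
$j{\left(l,a \right)} = \sqrt{a + \frac{l}{a}}$ ($j{\left(l,a \right)} = \sqrt{\frac{l}{a} + a} = \sqrt{a + \frac{l}{a}}$)
$j{\left(c{\left(6 \right)},86 \right)} \left(-17\right) = \sqrt{86 - \frac{4}{86}} \left(-17\right) = \sqrt{86 - \frac{2}{43}} \left(-17\right) = \sqrt{\frac{3696}{43}} \left(-17\right) = \frac{4 \sqrt{9933}}{43} \left(-17\right) = - \frac{68 \sqrt{9933}}{43}$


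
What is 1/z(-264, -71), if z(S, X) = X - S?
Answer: 1/193 ≈ 0.0051813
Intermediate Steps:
1/z(-264, -71) = 1/(-71 - 1*(-264)) = 1/(-71 + 264) = 1/193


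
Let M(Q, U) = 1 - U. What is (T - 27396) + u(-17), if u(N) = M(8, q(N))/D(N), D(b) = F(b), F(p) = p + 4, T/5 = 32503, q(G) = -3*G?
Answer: 1756597/13 ≈ 1.3512e+5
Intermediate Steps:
T = 162515 (T = 5*32503 = 162515)
F(p) = 4 + p
D(b) = 4 + b
u(N) = (1 + 3*N)/(4 + N) (u(N) = (1 - (-3)*N)/(4 + N) = (1 + 3*N)/(4 + N))
(T - 27396) + u(-17) = (162515 - 27396) + (1 + 3*(-17))/(4 - 17) = 135119 + (1 - 51)/(-13) = 135119 - 1/13*(-50) = 135119 + 50/13 = 1756597/13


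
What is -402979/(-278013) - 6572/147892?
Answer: 14442567208/10278974649 ≈ 1.4051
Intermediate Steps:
-402979/(-278013) - 6572/147892 = -402979*(-1/278013) - 6572*1/147892 = 402979/278013 - 1643/36973 = 14442567208/10278974649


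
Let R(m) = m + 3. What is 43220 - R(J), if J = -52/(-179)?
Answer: 7735791/179 ≈ 43217.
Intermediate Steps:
J = 52/179 (J = -52*(-1/179) = 52/179 ≈ 0.29050)
R(m) = 3 + m
43220 - R(J) = 43220 - (3 + 52/179) = 43220 - 1*589/179 = 43220 - 589/179 = 7735791/179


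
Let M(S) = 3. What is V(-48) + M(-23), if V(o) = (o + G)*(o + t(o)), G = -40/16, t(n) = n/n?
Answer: 4753/2 ≈ 2376.5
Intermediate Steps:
t(n) = 1
G = -5/2 (G = -40*1/16 = -5/2 ≈ -2.5000)
V(o) = (1 + o)*(-5/2 + o) (V(o) = (o - 5/2)*(o + 1) = (-5/2 + o)*(1 + o) = (1 + o)*(-5/2 + o))
V(-48) + M(-23) = (-5/2 + (-48)² - 3/2*(-48)) + 3 = (-5/2 + 2304 + 72) + 3 = 4747/2 + 3 = 4753/2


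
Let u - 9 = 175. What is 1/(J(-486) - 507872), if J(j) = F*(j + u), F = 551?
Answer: -1/674274 ≈ -1.4831e-6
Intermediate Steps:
u = 184 (u = 9 + 175 = 184)
J(j) = 101384 + 551*j (J(j) = 551*(j + 184) = 551*(184 + j) = 101384 + 551*j)
1/(J(-486) - 507872) = 1/((101384 + 551*(-486)) - 507872) = 1/((101384 - 267786) - 507872) = 1/(-166402 - 507872) = 1/(-674274) = -1/674274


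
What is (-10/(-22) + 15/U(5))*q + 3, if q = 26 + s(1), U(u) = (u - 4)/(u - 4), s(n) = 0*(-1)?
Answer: 4453/11 ≈ 404.82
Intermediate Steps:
s(n) = 0
U(u) = 1 (U(u) = (-4 + u)/(-4 + u) = 1)
q = 26 (q = 26 + 0 = 26)
(-10/(-22) + 15/U(5))*q + 3 = (-10/(-22) + 15/1)*26 + 3 = (-10*(-1/22) + 15*1)*26 + 3 = (5/11 + 15)*26 + 3 = (170/11)*26 + 3 = 4420/11 + 3 = 4453/11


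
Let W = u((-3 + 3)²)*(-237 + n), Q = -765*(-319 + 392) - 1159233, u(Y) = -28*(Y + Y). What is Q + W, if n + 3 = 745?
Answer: -1215078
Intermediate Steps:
n = 742 (n = -3 + 745 = 742)
u(Y) = -56*Y
Q = -1215078 (Q = -765*73 - 1159233 = -55845 - 1159233 = -1215078)
W = 0 (W = (-56*(-3 + 3)²)*(-237 + 742) = -56*0²*505 = -56*0*505 = 0*505 = 0)
Q + W = -1215078 + 0 = -1215078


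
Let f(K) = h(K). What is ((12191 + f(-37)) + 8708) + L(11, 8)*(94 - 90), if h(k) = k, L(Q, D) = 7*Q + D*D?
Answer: 21426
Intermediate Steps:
L(Q, D) = D² + 7*Q (L(Q, D) = 7*Q + D² = D² + 7*Q)
f(K) = K
((12191 + f(-37)) + 8708) + L(11, 8)*(94 - 90) = ((12191 - 37) + 8708) + (8² + 7*11)*(94 - 90) = (12154 + 8708) + (64 + 77)*4 = 20862 + 141*4 = 20862 + 564 = 21426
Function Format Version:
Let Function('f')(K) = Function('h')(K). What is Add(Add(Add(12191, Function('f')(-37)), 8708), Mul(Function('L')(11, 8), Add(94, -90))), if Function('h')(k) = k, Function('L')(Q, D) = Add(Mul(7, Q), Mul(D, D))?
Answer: 21426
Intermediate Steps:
Function('L')(Q, D) = Add(Pow(D, 2), Mul(7, Q)) (Function('L')(Q, D) = Add(Mul(7, Q), Pow(D, 2)) = Add(Pow(D, 2), Mul(7, Q)))
Function('f')(K) = K
Add(Add(Add(12191, Function('f')(-37)), 8708), Mul(Function('L')(11, 8), Add(94, -90))) = Add(Add(Add(12191, -37), 8708), Mul(Add(Pow(8, 2), Mul(7, 11)), Add(94, -90))) = Add(Add(12154, 8708), Mul(Add(64, 77), 4)) = Add(20862, Mul(141, 4)) = Add(20862, 564) = 21426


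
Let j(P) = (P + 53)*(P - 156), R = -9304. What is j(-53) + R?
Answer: -9304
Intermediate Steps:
j(P) = (-156 + P)*(53 + P) (j(P) = (53 + P)*(-156 + P) = (-156 + P)*(53 + P))
j(-53) + R = (-8268 + (-53)² - 103*(-53)) - 9304 = (-8268 + 2809 + 5459) - 9304 = 0 - 9304 = -9304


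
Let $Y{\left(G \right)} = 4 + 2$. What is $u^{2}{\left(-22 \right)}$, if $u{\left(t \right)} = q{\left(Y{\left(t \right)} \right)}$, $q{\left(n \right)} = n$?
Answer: $36$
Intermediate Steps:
$Y{\left(G \right)} = 6$
$u{\left(t \right)} = 6$
$u^{2}{\left(-22 \right)} = 6^{2} = 36$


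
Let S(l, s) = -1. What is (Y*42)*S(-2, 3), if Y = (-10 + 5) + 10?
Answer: -210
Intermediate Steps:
Y = 5 (Y = -5 + 10 = 5)
(Y*42)*S(-2, 3) = (5*42)*(-1) = 210*(-1) = -210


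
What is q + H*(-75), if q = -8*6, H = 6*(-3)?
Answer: 1302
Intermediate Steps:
H = -18
q = -48
q + H*(-75) = -48 - 18*(-75) = -48 + 1350 = 1302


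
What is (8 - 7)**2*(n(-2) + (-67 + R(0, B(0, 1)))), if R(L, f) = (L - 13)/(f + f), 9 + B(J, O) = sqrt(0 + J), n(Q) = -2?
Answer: -1229/18 ≈ -68.278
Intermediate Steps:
B(J, O) = -9 + sqrt(J) (B(J, O) = -9 + sqrt(0 + J) = -9 + sqrt(J))
R(L, f) = (-13 + L)/(2*f) (R(L, f) = (-13 + L)/((2*f)) = (-13 + L)*(1/(2*f)) = (-13 + L)/(2*f))
(8 - 7)**2*(n(-2) + (-67 + R(0, B(0, 1)))) = (8 - 7)**2*(-2 + (-67 + (-13 + 0)/(2*(-9 + sqrt(0))))) = 1**2*(-2 + (-67 + (1/2)*(-13)/(-9 + 0))) = 1*(-2 + (-67 + (1/2)*(-13)/(-9))) = 1*(-2 + (-67 + (1/2)*(-1/9)*(-13))) = 1*(-2 + (-67 + 13/18)) = 1*(-2 - 1193/18) = 1*(-1229/18) = -1229/18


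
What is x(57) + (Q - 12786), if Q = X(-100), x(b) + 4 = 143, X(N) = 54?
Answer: -12593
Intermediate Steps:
x(b) = 139 (x(b) = -4 + 143 = 139)
Q = 54
x(57) + (Q - 12786) = 139 + (54 - 12786) = 139 - 12732 = -12593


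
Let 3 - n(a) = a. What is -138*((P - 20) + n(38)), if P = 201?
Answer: -20148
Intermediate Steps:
n(a) = 3 - a
-138*((P - 20) + n(38)) = -138*((201 - 20) + (3 - 1*38)) = -138*(181 + (3 - 38)) = -138*(181 - 35) = -138*146 = -20148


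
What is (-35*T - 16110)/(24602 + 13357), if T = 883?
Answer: -47015/37959 ≈ -1.2386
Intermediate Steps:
(-35*T - 16110)/(24602 + 13357) = (-35*883 - 16110)/(24602 + 13357) = (-30905 - 16110)/37959 = -47015*1/37959 = -47015/37959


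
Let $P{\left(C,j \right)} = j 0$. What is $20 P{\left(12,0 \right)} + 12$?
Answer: $12$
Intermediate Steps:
$P{\left(C,j \right)} = 0$
$20 P{\left(12,0 \right)} + 12 = 20 \cdot 0 + 12 = 0 + 12 = 12$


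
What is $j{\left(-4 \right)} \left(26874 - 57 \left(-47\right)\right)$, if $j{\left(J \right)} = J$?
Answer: $-118212$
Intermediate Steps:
$j{\left(-4 \right)} \left(26874 - 57 \left(-47\right)\right) = - 4 \left(26874 - 57 \left(-47\right)\right) = - 4 \left(26874 - -2679\right) = - 4 \left(26874 + 2679\right) = \left(-4\right) 29553 = -118212$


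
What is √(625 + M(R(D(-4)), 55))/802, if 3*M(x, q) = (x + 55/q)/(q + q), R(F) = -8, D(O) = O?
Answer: √68060190/264660 ≈ 0.031172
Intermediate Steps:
M(x, q) = (x + 55/q)/(6*q) (M(x, q) = ((x + 55/q)/(q + q))/3 = ((x + 55/q)/((2*q)))/3 = ((x + 55/q)*(1/(2*q)))/3 = ((x + 55/q)/(2*q))/3 = (x + 55/q)/(6*q))
√(625 + M(R(D(-4)), 55))/802 = √(625 + (⅙)*(55 + 55*(-8))/55²)/802 = √(625 + (⅙)*(1/3025)*(55 - 440))*(1/802) = √(625 + (⅙)*(1/3025)*(-385))*(1/802) = √(625 - 7/330)*(1/802) = √(206243/330)*(1/802) = (√68060190/330)*(1/802) = √68060190/264660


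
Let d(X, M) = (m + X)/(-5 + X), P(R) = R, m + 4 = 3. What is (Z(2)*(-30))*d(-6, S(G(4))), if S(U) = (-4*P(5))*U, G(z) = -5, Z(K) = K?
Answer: -420/11 ≈ -38.182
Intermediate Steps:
m = -1 (m = -4 + 3 = -1)
S(U) = -20*U (S(U) = (-4*5)*U = -20*U)
d(X, M) = (-1 + X)/(-5 + X)
(Z(2)*(-30))*d(-6, S(G(4))) = (2*(-30))*((-1 - 6)/(-5 - 6)) = -60*(-7)/(-11) = -(-60)*(-7)/11 = -60*7/11 = -420/11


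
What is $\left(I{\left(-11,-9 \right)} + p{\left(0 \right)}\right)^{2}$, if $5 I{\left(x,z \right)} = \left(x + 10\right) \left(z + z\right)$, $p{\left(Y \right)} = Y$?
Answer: $\frac{324}{25} \approx 12.96$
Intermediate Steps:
$I{\left(x,z \right)} = \frac{2 z \left(10 + x\right)}{5}$ ($I{\left(x,z \right)} = \frac{\left(x + 10\right) \left(z + z\right)}{5} = \frac{\left(10 + x\right) 2 z}{5} = \frac{2 z \left(10 + x\right)}{5}$)
$\left(I{\left(-11,-9 \right)} + p{\left(0 \right)}\right)^{2} = \left(\frac{2}{5} \left(-9\right) \left(10 - 11\right) + 0\right)^{2} = \left(\frac{2}{5} \left(-9\right) \left(-1\right) + 0\right)^{2} = \left(\frac{18}{5} + 0\right)^{2} = \left(\frac{18}{5}\right)^{2} = \frac{324}{25}$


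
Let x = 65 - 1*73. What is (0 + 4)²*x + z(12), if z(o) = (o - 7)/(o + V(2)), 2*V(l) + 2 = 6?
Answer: -1787/14 ≈ -127.64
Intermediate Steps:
V(l) = 2 (V(l) = -1 + (½)*6 = -1 + 3 = 2)
z(o) = (-7 + o)/(2 + o) (z(o) = (o - 7)/(o + 2) = (-7 + o)/(2 + o))
x = -8 (x = 65 - 73 = -8)
(0 + 4)²*x + z(12) = (0 + 4)²*(-8) + (-7 + 12)/(2 + 12) = 4²*(-8) + 5/14 = 16*(-8) + (1/14)*5 = -128 + 5/14 = -1787/14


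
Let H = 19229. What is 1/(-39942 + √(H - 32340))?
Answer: -5706/227910925 - I*√13111/1595376475 ≈ -2.5036e-5 - 7.1772e-8*I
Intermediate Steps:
1/(-39942 + √(H - 32340)) = 1/(-39942 + √(19229 - 32340)) = 1/(-39942 + √(-13111)) = 1/(-39942 + I*√13111)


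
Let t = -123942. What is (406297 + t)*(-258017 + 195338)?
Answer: -17697729045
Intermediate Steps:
(406297 + t)*(-258017 + 195338) = (406297 - 123942)*(-258017 + 195338) = 282355*(-62679) = -17697729045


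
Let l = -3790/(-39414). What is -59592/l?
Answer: -1174379544/1895 ≈ -6.1973e+5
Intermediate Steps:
l = 1895/19707 (l = -3790*(-1/39414) = 1895/19707 ≈ 0.096159)
-59592/l = -59592/1895/19707 = -59592*19707/1895 = -1174379544/1895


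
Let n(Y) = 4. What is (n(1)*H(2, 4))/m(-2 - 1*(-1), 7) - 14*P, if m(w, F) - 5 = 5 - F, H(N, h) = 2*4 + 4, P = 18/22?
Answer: 50/11 ≈ 4.5455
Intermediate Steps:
P = 9/11 (P = 18*(1/22) = 9/11 ≈ 0.81818)
H(N, h) = 12 (H(N, h) = 8 + 4 = 12)
m(w, F) = 10 - F (m(w, F) = 5 + (5 - F) = 10 - F)
(n(1)*H(2, 4))/m(-2 - 1*(-1), 7) - 14*P = (4*12)/(10 - 1*7) - 14*9/11 = 48/(10 - 7) - 126/11 = 48/3 - 126/11 = 48*(⅓) - 126/11 = 16 - 126/11 = 50/11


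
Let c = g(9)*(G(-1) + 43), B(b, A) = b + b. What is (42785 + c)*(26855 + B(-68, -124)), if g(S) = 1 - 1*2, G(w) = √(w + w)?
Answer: 1142023498 - 26719*I*√2 ≈ 1.142e+9 - 37786.0*I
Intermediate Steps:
B(b, A) = 2*b
G(w) = √2*√w (G(w) = √(2*w) = √2*√w)
g(S) = -1 (g(S) = 1 - 2 = -1)
c = -43 - I*√2 (c = -(√2*√(-1) + 43) = -(√2*I + 43) = -(I*√2 + 43) = -(43 + I*√2) = -43 - I*√2 ≈ -43.0 - 1.4142*I)
(42785 + c)*(26855 + B(-68, -124)) = (42785 + (-43 - I*√2))*(26855 + 2*(-68)) = (42742 - I*√2)*(26855 - 136) = (42742 - I*√2)*26719 = 1142023498 - 26719*I*√2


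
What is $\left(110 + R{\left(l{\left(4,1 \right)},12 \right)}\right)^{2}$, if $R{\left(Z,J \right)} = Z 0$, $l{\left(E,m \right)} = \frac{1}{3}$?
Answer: $12100$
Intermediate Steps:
$l{\left(E,m \right)} = \frac{1}{3}$
$R{\left(Z,J \right)} = 0$
$\left(110 + R{\left(l{\left(4,1 \right)},12 \right)}\right)^{2} = \left(110 + 0\right)^{2} = 110^{2} = 12100$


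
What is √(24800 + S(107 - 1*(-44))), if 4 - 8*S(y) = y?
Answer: √396506/4 ≈ 157.42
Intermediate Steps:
S(y) = ½ - y/8
√(24800 + S(107 - 1*(-44))) = √(24800 + (½ - (107 - 1*(-44))/8)) = √(24800 + (½ - (107 + 44)/8)) = √(24800 + (½ - ⅛*151)) = √(24800 + (½ - 151/8)) = √(24800 - 147/8) = √(198253/8) = √396506/4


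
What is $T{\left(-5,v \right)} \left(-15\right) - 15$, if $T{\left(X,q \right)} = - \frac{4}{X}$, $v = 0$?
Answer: $-27$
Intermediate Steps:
$T{\left(-5,v \right)} \left(-15\right) - 15 = - \frac{4}{-5} \left(-15\right) - 15 = \left(-4\right) \left(- \frac{1}{5}\right) \left(-15\right) - 15 = \frac{4}{5} \left(-15\right) - 15 = -12 - 15 = -27$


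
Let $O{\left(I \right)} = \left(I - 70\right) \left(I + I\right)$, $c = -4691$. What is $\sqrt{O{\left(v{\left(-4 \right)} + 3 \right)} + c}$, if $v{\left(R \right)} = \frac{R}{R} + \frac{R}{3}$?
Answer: $\frac{i \sqrt{45451}}{3} \approx 71.064 i$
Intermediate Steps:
$v{\left(R \right)} = 1 + \frac{R}{3}$ ($v{\left(R \right)} = 1 + R \frac{1}{3} = 1 + \frac{R}{3}$)
$O{\left(I \right)} = 2 I \left(-70 + I\right)$ ($O{\left(I \right)} = \left(-70 + I\right) 2 I = 2 I \left(-70 + I\right)$)
$\sqrt{O{\left(v{\left(-4 \right)} + 3 \right)} + c} = \sqrt{2 \left(\left(1 + \frac{1}{3} \left(-4\right)\right) + 3\right) \left(-70 + \left(\left(1 + \frac{1}{3} \left(-4\right)\right) + 3\right)\right) - 4691} = \sqrt{2 \left(\left(1 - \frac{4}{3}\right) + 3\right) \left(-70 + \left(\left(1 - \frac{4}{3}\right) + 3\right)\right) - 4691} = \sqrt{2 \left(- \frac{1}{3} + 3\right) \left(-70 + \left(- \frac{1}{3} + 3\right)\right) - 4691} = \sqrt{2 \cdot \frac{8}{3} \left(-70 + \frac{8}{3}\right) - 4691} = \sqrt{2 \cdot \frac{8}{3} \left(- \frac{202}{3}\right) - 4691} = \sqrt{- \frac{3232}{9} - 4691} = \sqrt{- \frac{45451}{9}} = \frac{i \sqrt{45451}}{3}$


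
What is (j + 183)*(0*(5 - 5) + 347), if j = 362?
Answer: 189115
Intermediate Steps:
(j + 183)*(0*(5 - 5) + 347) = (362 + 183)*(0*(5 - 5) + 347) = 545*(0*0 + 347) = 545*(0 + 347) = 545*347 = 189115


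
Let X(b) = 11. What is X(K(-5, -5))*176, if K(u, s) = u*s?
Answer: 1936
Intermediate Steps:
K(u, s) = s*u
X(K(-5, -5))*176 = 11*176 = 1936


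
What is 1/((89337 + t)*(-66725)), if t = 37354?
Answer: -1/8453456975 ≈ -1.1829e-10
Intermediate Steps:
1/((89337 + t)*(-66725)) = 1/((89337 + 37354)*(-66725)) = -1/66725/126691 = (1/126691)*(-1/66725) = -1/8453456975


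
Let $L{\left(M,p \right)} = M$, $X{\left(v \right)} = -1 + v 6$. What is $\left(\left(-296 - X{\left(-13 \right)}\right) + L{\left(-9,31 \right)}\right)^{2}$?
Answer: $51076$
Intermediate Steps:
$X{\left(v \right)} = -1 + 6 v$
$\left(\left(-296 - X{\left(-13 \right)}\right) + L{\left(-9,31 \right)}\right)^{2} = \left(\left(-296 - \left(-1 + 6 \left(-13\right)\right)\right) - 9\right)^{2} = \left(\left(-296 - \left(-1 - 78\right)\right) - 9\right)^{2} = \left(\left(-296 - -79\right) - 9\right)^{2} = \left(\left(-296 + 79\right) - 9\right)^{2} = \left(-217 - 9\right)^{2} = \left(-226\right)^{2} = 51076$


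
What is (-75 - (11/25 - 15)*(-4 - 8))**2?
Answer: 38975049/625 ≈ 62360.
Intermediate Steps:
(-75 - (11/25 - 15)*(-4 - 8))**2 = (-75 - (11*(1/25) - 15)*(-12))**2 = (-75 - (11/25 - 15)*(-12))**2 = (-75 - (-364)*(-12)/25)**2 = (-75 - 1*4368/25)**2 = (-75 - 4368/25)**2 = (-6243/25)**2 = 38975049/625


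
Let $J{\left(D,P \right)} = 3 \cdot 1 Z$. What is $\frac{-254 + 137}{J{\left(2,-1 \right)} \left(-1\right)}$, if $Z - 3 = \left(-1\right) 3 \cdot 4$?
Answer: $- \frac{13}{3} \approx -4.3333$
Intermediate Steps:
$Z = -9$ ($Z = 3 + \left(-1\right) 3 \cdot 4 = 3 - 12 = -9$)
$J{\left(D,P \right)} = -27$ ($J{\left(D,P \right)} = 3 \cdot 1 \left(-9\right) = 3 \left(-9\right) = -27$)
$\frac{-254 + 137}{J{\left(2,-1 \right)} \left(-1\right)} = \frac{-254 + 137}{\left(-27\right) \left(-1\right)} = - \frac{117}{27} = \left(-117\right) \frac{1}{27} = - \frac{13}{3}$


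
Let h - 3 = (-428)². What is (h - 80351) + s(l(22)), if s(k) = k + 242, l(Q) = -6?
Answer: 103072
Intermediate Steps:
h = 183187 (h = 3 + (-428)² = 3 + 183184 = 183187)
s(k) = 242 + k
(h - 80351) + s(l(22)) = (183187 - 80351) + (242 - 6) = 102836 + 236 = 103072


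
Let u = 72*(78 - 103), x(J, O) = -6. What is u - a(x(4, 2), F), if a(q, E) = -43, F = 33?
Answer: -1757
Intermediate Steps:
u = -1800 (u = 72*(-25) = -1800)
u - a(x(4, 2), F) = -1800 - 1*(-43) = -1800 + 43 = -1757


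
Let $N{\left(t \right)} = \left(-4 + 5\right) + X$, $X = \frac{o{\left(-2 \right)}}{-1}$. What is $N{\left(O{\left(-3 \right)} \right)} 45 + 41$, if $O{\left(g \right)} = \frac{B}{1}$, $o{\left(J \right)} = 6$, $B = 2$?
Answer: $-184$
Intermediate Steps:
$X = -6$ ($X = \frac{6}{-1} = 6 \left(-1\right) = -6$)
$O{\left(g \right)} = 2$ ($O{\left(g \right)} = \frac{2}{1} = 2 \cdot 1 = 2$)
$N{\left(t \right)} = -5$ ($N{\left(t \right)} = \left(-4 + 5\right) - 6 = 1 - 6 = -5$)
$N{\left(O{\left(-3 \right)} \right)} 45 + 41 = \left(-5\right) 45 + 41 = -225 + 41 = -184$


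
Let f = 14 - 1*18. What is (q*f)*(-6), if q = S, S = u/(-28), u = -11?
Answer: 66/7 ≈ 9.4286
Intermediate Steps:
S = 11/28 (S = -11/(-28) = -11*(-1/28) = 11/28 ≈ 0.39286)
q = 11/28 ≈ 0.39286
f = -4 (f = 14 - 18 = -4)
(q*f)*(-6) = ((11/28)*(-4))*(-6) = -11/7*(-6) = 66/7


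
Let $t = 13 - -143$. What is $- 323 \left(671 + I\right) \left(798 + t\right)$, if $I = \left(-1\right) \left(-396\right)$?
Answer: $-328787514$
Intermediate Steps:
$I = 396$
$t = 156$ ($t = 13 + 143 = 156$)
$- 323 \left(671 + I\right) \left(798 + t\right) = - 323 \left(671 + 396\right) \left(798 + 156\right) = - 323 \cdot 1067 \cdot 954 = \left(-323\right) 1017918 = -328787514$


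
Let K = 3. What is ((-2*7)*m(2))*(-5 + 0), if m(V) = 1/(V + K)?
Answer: 14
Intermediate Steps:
m(V) = 1/(3 + V) (m(V) = 1/(V + 3) = 1/(3 + V))
((-2*7)*m(2))*(-5 + 0) = ((-2*7)/(3 + 2))*(-5 + 0) = -14/5*(-5) = 14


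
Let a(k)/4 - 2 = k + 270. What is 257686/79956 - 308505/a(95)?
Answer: -6072135683/29343852 ≈ -206.93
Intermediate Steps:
a(k) = 1088 + 4*k (a(k) = 8 + 4*(k + 270) = 8 + 4*(270 + k) = 8 + (1080 + 4*k) = 1088 + 4*k)
257686/79956 - 308505/a(95) = 257686/79956 - 308505/(1088 + 4*95) = 257686*(1/79956) - 308505/(1088 + 380) = 128843/39978 - 308505/1468 = -6072135683/29343852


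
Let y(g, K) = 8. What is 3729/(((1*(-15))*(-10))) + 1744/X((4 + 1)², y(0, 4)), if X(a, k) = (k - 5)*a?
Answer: 7217/150 ≈ 48.113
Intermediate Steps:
X(a, k) = a*(-5 + k) (X(a, k) = (-5 + k)*a = a*(-5 + k))
3729/(((1*(-15))*(-10))) + 1744/X((4 + 1)², y(0, 4)) = 3729/(((1*(-15))*(-10))) + 1744/(((4 + 1)²*(-5 + 8))) = 3729/((-15*(-10))) + 1744/((5²*3)) = 3729/150 + 1744/((25*3)) = 3729*(1/150) + 1744/75 = 1243/50 + 1744*(1/75) = 1243/50 + 1744/75 = 7217/150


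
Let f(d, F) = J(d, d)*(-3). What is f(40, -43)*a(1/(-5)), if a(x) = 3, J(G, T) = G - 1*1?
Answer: -351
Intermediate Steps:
J(G, T) = -1 + G (J(G, T) = G - 1 = -1 + G)
f(d, F) = 3 - 3*d (f(d, F) = (-1 + d)*(-3) = 3 - 3*d)
f(40, -43)*a(1/(-5)) = (3 - 3*40)*3 = (3 - 120)*3 = -117*3 = -351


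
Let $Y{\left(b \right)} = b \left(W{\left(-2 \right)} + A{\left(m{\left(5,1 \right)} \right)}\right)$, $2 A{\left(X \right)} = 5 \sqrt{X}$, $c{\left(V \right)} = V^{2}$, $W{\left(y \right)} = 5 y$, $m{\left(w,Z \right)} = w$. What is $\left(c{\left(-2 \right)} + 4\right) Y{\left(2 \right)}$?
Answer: $-160 + 40 \sqrt{5} \approx -70.557$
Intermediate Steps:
$A{\left(X \right)} = \frac{5 \sqrt{X}}{2}$
$Y{\left(b \right)} = b \left(-10 + \frac{5 \sqrt{5}}{2}\right)$ ($Y{\left(b \right)} = b \left(5 \left(-2\right) + \frac{5 \sqrt{5}}{2}\right) = b \left(-10 + \frac{5 \sqrt{5}}{2}\right)$)
$\left(c{\left(-2 \right)} + 4\right) Y{\left(2 \right)} = \left(\left(-2\right)^{2} + 4\right) \frac{5}{2} \cdot 2 \left(-4 + \sqrt{5}\right) = \left(4 + 4\right) \left(-20 + 5 \sqrt{5}\right) = 8 \left(-20 + 5 \sqrt{5}\right) = -160 + 40 \sqrt{5}$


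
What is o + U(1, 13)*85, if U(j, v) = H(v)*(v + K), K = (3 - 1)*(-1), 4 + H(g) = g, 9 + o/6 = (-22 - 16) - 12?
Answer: 8061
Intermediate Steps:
o = -354 (o = -54 + 6*((-22 - 16) - 12) = -54 + 6*(-38 - 12) = -54 + 6*(-50) = -54 - 300 = -354)
H(g) = -4 + g
K = -2 (K = 2*(-1) = -2)
U(j, v) = (-4 + v)*(-2 + v) (U(j, v) = (-4 + v)*(v - 2) = (-4 + v)*(-2 + v))
o + U(1, 13)*85 = -354 + ((-4 + 13)*(-2 + 13))*85 = -354 + (9*11)*85 = -354 + 99*85 = -354 + 8415 = 8061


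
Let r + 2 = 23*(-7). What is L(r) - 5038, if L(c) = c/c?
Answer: -5037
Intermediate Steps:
r = -163 (r = -2 + 23*(-7) = -2 - 161 = -163)
L(c) = 1
L(r) - 5038 = 1 - 5038 = -5037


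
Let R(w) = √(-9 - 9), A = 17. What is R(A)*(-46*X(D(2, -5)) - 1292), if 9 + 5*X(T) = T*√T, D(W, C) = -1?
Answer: √2*(-138 - 18138*I)/5 ≈ -39.032 - 5130.2*I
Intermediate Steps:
X(T) = -9/5 + T^(3/2)/5 (X(T) = -9/5 + (T*√T)/5 = -9/5 + T^(3/2)/5)
R(w) = 3*I*√2 (R(w) = √(-18) = 3*I*√2)
R(A)*(-46*X(D(2, -5)) - 1292) = (3*I*√2)*(-46*(-9/5 + (-1)^(3/2)/5) - 1292) = (3*I*√2)*(-46*(-9/5 + (-I)/5) - 1292) = (3*I*√2)*(-46*(-9/5 - I/5) - 1292) = (3*I*√2)*((414/5 + 46*I/5) - 1292) = (3*I*√2)*(-6046/5 + 46*I/5) = 3*I*√2*(-6046/5 + 46*I/5)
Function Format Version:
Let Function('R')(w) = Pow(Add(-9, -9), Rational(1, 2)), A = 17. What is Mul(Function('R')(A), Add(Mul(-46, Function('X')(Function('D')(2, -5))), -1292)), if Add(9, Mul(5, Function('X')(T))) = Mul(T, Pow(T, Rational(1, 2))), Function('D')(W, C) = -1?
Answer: Mul(Rational(1, 5), Pow(2, Rational(1, 2)), Add(-138, Mul(-18138, I))) ≈ Add(-39.032, Mul(-5130.2, I))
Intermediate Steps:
Function('X')(T) = Add(Rational(-9, 5), Mul(Rational(1, 5), Pow(T, Rational(3, 2)))) (Function('X')(T) = Add(Rational(-9, 5), Mul(Rational(1, 5), Mul(T, Pow(T, Rational(1, 2))))) = Add(Rational(-9, 5), Mul(Rational(1, 5), Pow(T, Rational(3, 2)))))
Function('R')(w) = Mul(3, I, Pow(2, Rational(1, 2))) (Function('R')(w) = Pow(-18, Rational(1, 2)) = Mul(3, I, Pow(2, Rational(1, 2))))
Mul(Function('R')(A), Add(Mul(-46, Function('X')(Function('D')(2, -5))), -1292)) = Mul(Mul(3, I, Pow(2, Rational(1, 2))), Add(Mul(-46, Add(Rational(-9, 5), Mul(Rational(1, 5), Pow(-1, Rational(3, 2))))), -1292)) = Mul(Mul(3, I, Pow(2, Rational(1, 2))), Add(Mul(-46, Add(Rational(-9, 5), Mul(Rational(1, 5), Mul(-1, I)))), -1292)) = Mul(Mul(3, I, Pow(2, Rational(1, 2))), Add(Mul(-46, Add(Rational(-9, 5), Mul(Rational(-1, 5), I))), -1292)) = Mul(Mul(3, I, Pow(2, Rational(1, 2))), Add(Add(Rational(414, 5), Mul(Rational(46, 5), I)), -1292)) = Mul(Mul(3, I, Pow(2, Rational(1, 2))), Add(Rational(-6046, 5), Mul(Rational(46, 5), I))) = Mul(3, I, Pow(2, Rational(1, 2)), Add(Rational(-6046, 5), Mul(Rational(46, 5), I)))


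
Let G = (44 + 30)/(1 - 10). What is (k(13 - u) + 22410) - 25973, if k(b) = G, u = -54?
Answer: -32141/9 ≈ -3571.2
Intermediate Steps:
G = -74/9 (G = 74/(-9) = 74*(-⅑) = -74/9 ≈ -8.2222)
k(b) = -74/9
(k(13 - u) + 22410) - 25973 = (-74/9 + 22410) - 25973 = 201616/9 - 25973 = -32141/9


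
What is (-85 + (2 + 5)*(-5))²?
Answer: 14400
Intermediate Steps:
(-85 + (2 + 5)*(-5))² = (-85 + 7*(-5))² = (-85 - 35)² = (-120)² = 14400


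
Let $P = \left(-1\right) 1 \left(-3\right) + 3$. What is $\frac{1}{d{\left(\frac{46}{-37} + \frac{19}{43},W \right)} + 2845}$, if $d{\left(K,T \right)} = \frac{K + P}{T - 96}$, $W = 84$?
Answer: $\frac{6364}{18102823} \approx 0.00035155$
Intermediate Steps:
$P = 6$ ($P = \left(-1\right) \left(-3\right) + 3 = 3 + 3 = 6$)
$d{\left(K,T \right)} = \frac{6 + K}{-96 + T}$ ($d{\left(K,T \right)} = \frac{K + 6}{T - 96} = \frac{6 + K}{-96 + T}$)
$\frac{1}{d{\left(\frac{46}{-37} + \frac{19}{43},W \right)} + 2845} = \frac{1}{\frac{6 + \left(\frac{46}{-37} + \frac{19}{43}\right)}{-96 + 84} + 2845} = \frac{1}{\frac{6 + \left(46 \left(- \frac{1}{37}\right) + 19 \cdot \frac{1}{43}\right)}{-12} + 2845} = \frac{1}{- \frac{6 + \left(- \frac{46}{37} + \frac{19}{43}\right)}{12} + 2845} = \frac{1}{- \frac{6 - \frac{1275}{1591}}{12} + 2845} = \frac{1}{\left(- \frac{1}{12}\right) \frac{8271}{1591} + 2845} = \frac{1}{- \frac{2757}{6364} + 2845} = \frac{1}{\frac{18102823}{6364}} = \frac{6364}{18102823}$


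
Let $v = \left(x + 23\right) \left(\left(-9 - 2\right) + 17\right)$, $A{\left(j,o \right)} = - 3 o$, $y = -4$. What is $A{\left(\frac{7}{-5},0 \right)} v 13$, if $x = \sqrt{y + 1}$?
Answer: $0$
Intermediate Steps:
$x = i \sqrt{3}$ ($x = \sqrt{-4 + 1} = \sqrt{-3} = i \sqrt{3} \approx 1.732 i$)
$v = 138 + 6 i \sqrt{3}$ ($v = \left(i \sqrt{3} + 23\right) \left(\left(-9 - 2\right) + 17\right) = \left(23 + i \sqrt{3}\right) \left(\left(-9 - 2\right) + 17\right) = \left(23 + i \sqrt{3}\right) \left(-11 + 17\right) = \left(23 + i \sqrt{3}\right) 6 = 138 + 6 i \sqrt{3} \approx 138.0 + 10.392 i$)
$A{\left(\frac{7}{-5},0 \right)} v 13 = \left(-3\right) 0 \left(138 + 6 i \sqrt{3}\right) 13 = 0 \left(138 + 6 i \sqrt{3}\right) 13 = 0 \cdot 13 = 0$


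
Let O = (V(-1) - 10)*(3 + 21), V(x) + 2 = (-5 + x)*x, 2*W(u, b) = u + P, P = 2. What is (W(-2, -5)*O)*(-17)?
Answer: 0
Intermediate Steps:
W(u, b) = 1 + u/2 (W(u, b) = (u + 2)/2 = (2 + u)/2 = 1 + u/2)
V(x) = -2 + x*(-5 + x) (V(x) = -2 + (-5 + x)*x = -2 + x*(-5 + x))
O = -144 (O = ((-2 + (-1)² - 5*(-1)) - 10)*(3 + 21) = ((-2 + 1 + 5) - 10)*24 = (4 - 10)*24 = -6*24 = -144)
(W(-2, -5)*O)*(-17) = ((1 + (½)*(-2))*(-144))*(-17) = ((1 - 1)*(-144))*(-17) = (0*(-144))*(-17) = 0*(-17) = 0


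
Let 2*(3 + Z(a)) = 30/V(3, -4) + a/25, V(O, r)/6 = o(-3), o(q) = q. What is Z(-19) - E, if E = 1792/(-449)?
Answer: -7484/33675 ≈ -0.22224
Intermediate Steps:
E = -1792/449 (E = 1792*(-1/449) = -1792/449 ≈ -3.9911)
V(O, r) = -18 (V(O, r) = 6*(-3) = -18)
Z(a) = -23/6 + a/50 (Z(a) = -3 + (30/(-18) + a/25)/2 = -3 + (30*(-1/18) + a*(1/25))/2 = -3 + (-5/3 + a/25)/2 = -3 + (-5/6 + a/50) = -23/6 + a/50)
Z(-19) - E = (-23/6 + (1/50)*(-19)) - 1*(-1792/449) = (-23/6 - 19/50) + 1792/449 = -316/75 + 1792/449 = -7484/33675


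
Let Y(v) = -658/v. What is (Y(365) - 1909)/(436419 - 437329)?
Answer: 697443/332150 ≈ 2.0998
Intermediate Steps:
(Y(365) - 1909)/(436419 - 437329) = (-658/365 - 1909)/(436419 - 437329) = (-658*1/365 - 1909)/(-910) = (-658/365 - 1909)*(-1/910) = -697443/365*(-1/910) = 697443/332150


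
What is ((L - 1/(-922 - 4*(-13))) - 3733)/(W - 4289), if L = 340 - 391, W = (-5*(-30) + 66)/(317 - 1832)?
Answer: 47499997/53840994 ≈ 0.88223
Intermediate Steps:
W = -72/505 (W = (150 + 66)/(-1515) = 216*(-1/1515) = -72/505 ≈ -0.14257)
L = -51
((L - 1/(-922 - 4*(-13))) - 3733)/(W - 4289) = ((-51 - 1/(-922 - 4*(-13))) - 3733)/(-72/505 - 4289) = ((-51 - 1/(-922 + 52)) - 3733)/(-2166017/505) = ((-51 - 1/(-870)) - 3733)*(-505/2166017) = ((-51 - 1*(-1/870)) - 3733)*(-505/2166017) = ((-51 + 1/870) - 3733)*(-505/2166017) = (-44369/870 - 3733)*(-505/2166017) = -3292079/870*(-505/2166017) = 47499997/53840994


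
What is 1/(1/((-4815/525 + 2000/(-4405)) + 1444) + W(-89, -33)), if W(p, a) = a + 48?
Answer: 44228939/663464920 ≈ 0.066664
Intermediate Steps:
W(p, a) = 48 + a
1/(1/((-4815/525 + 2000/(-4405)) + 1444) + W(-89, -33)) = 1/(1/((-4815/525 + 2000/(-4405)) + 1444) + (48 - 33)) = 1/(1/((-4815*1/525 + 2000*(-1/4405)) + 1444) + 15) = 1/(1/((-321/35 - 400/881) + 1444) + 15) = 1/(1/(-296801/30835 + 1444) + 15) = 1/(1/(44228939/30835) + 15) = 1/(30835/44228939 + 15) = 1/(663464920/44228939) = 44228939/663464920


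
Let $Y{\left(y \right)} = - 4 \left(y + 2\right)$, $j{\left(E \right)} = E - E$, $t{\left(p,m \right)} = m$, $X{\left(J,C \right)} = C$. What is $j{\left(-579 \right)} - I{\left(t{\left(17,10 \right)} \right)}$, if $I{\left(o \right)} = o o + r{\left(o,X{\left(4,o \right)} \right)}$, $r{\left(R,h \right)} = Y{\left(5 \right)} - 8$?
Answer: $-64$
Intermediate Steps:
$j{\left(E \right)} = 0$
$Y{\left(y \right)} = -8 - 4 y$ ($Y{\left(y \right)} = - 4 \left(2 + y\right) = -8 - 4 y$)
$r{\left(R,h \right)} = -36$ ($r{\left(R,h \right)} = \left(-8 - 20\right) - 8 = -28 - 8 = -36$)
$I{\left(o \right)} = -36 + o^{2}$ ($I{\left(o \right)} = o o - 36 = o^{2} - 36 = -36 + o^{2}$)
$j{\left(-579 \right)} - I{\left(t{\left(17,10 \right)} \right)} = 0 - \left(-36 + 10^{2}\right) = 0 - \left(-36 + 100\right) = 0 - 64 = -64$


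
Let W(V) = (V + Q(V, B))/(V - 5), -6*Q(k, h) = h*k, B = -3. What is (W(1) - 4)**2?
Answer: 1225/64 ≈ 19.141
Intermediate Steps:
Q(k, h) = -h*k/6
W(V) = 3*V/(2*(-5 + V)) (W(V) = (V - 1/6*(-3)*V)/(V - 5) = (V + V/2)/(-5 + V) = (3*V/2)/(-5 + V) = 3*V/(2*(-5 + V)))
(W(1) - 4)**2 = ((3/2)*1/(-5 + 1) - 4)**2 = ((3/2)*1/(-4) - 4)**2 = ((3/2)*1*(-1/4) - 4)**2 = (-3/8 - 4)**2 = (-35/8)**2 = 1225/64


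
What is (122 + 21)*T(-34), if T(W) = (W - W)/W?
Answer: 0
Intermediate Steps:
T(W) = 0 (T(W) = 0/W = 0)
(122 + 21)*T(-34) = (122 + 21)*0 = 143*0 = 0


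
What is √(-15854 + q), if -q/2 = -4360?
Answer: I*√7134 ≈ 84.463*I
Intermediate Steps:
q = 8720 (q = -2*(-4360) = 8720)
√(-15854 + q) = √(-15854 + 8720) = √(-7134) = I*√7134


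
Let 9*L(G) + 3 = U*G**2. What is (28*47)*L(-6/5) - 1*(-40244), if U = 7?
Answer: 3095944/75 ≈ 41279.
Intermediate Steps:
L(G) = -1/3 + 7*G**2/9 (L(G) = -1/3 + (7*G**2)/9 = -1/3 + 7*G**2/9)
(28*47)*L(-6/5) - 1*(-40244) = (28*47)*(-1/3 + 7*(-6/5)**2/9) - 1*(-40244) = 1316*(-1/3 + 7*(-6*1/5)**2/9) + 40244 = 1316*(-1/3 + 7*(-6/5)**2/9) + 40244 = 1316*(-1/3 + (7/9)*(36/25)) + 40244 = 1316*(-1/3 + 28/25) + 40244 = 1316*(59/75) + 40244 = 77644/75 + 40244 = 3095944/75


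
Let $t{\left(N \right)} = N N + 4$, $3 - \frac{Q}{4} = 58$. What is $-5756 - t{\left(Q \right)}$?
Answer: $-54160$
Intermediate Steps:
$Q = -220$ ($Q = 12 - 232 = -220$)
$t{\left(N \right)} = 4 + N^{2}$ ($t{\left(N \right)} = N^{2} + 4 = 4 + N^{2}$)
$-5756 - t{\left(Q \right)} = -5756 - \left(4 + \left(-220\right)^{2}\right) = -5756 - \left(4 + 48400\right) = -5756 - 48404 = -54160$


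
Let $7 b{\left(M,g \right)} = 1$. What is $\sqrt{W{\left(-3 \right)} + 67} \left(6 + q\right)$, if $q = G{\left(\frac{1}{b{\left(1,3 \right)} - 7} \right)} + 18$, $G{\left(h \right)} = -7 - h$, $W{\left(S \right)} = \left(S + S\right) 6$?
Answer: $\frac{823 \sqrt{31}}{48} \approx 95.464$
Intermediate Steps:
$b{\left(M,g \right)} = \frac{1}{7}$ ($b{\left(M,g \right)} = \frac{1}{7} \cdot 1 = \frac{1}{7}$)
$W{\left(S \right)} = 12 S$ ($W{\left(S \right)} = 2 S 6 = 12 S$)
$q = \frac{535}{48}$ ($q = \left(-7 - \frac{1}{\frac{1}{7} - 7}\right) + 18 = \left(-7 - \frac{1}{- \frac{48}{7}}\right) + 18 = \left(-7 - - \frac{7}{48}\right) + 18 = \left(-7 + \frac{7}{48}\right) + 18 = - \frac{329}{48} + 18 = \frac{535}{48} \approx 11.146$)
$\sqrt{W{\left(-3 \right)} + 67} \left(6 + q\right) = \sqrt{12 \left(-3\right) + 67} \left(6 + \frac{535}{48}\right) = \sqrt{-36 + 67} \cdot \frac{823}{48} = \sqrt{31} \cdot \frac{823}{48} = \frac{823 \sqrt{31}}{48}$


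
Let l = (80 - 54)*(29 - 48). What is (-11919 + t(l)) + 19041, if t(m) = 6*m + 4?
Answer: 4162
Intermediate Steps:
l = -494 (l = 26*(-19) = -494)
t(m) = 4 + 6*m
(-11919 + t(l)) + 19041 = (-11919 + (4 + 6*(-494))) + 19041 = (-11919 + (4 - 2964)) + 19041 = (-11919 - 2960) + 19041 = -14879 + 19041 = 4162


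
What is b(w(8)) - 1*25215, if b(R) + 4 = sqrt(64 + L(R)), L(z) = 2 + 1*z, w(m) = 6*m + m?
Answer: -25219 + sqrt(122) ≈ -25208.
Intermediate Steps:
w(m) = 7*m
L(z) = 2 + z
b(R) = -4 + sqrt(66 + R) (b(R) = -4 + sqrt(64 + (2 + R)) = -4 + sqrt(66 + R))
b(w(8)) - 1*25215 = (-4 + sqrt(66 + 7*8)) - 1*25215 = (-4 + sqrt(66 + 56)) - 25215 = (-4 + sqrt(122)) - 25215 = -25219 + sqrt(122)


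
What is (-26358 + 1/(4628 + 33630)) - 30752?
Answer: -2184914379/38258 ≈ -57110.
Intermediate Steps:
(-26358 + 1/(4628 + 33630)) - 30752 = (-26358 + 1/38258) - 30752 = -1008404363/38258 - 30752 = -2184914379/38258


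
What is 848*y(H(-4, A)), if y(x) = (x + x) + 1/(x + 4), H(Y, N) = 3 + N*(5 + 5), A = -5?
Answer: -3428464/43 ≈ -79732.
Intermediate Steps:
H(Y, N) = 3 + 10*N (H(Y, N) = 3 + N*10 = 3 + 10*N)
y(x) = 1/(4 + x) + 2*x (y(x) = 2*x + 1/(4 + x) = 1/(4 + x) + 2*x)
848*y(H(-4, A)) = 848*((1 + 2*(3 + 10*(-5))**2 + 8*(3 + 10*(-5)))/(4 + (3 + 10*(-5)))) = 848*((1 + 2*(3 - 50)**2 + 8*(3 - 50))/(4 + (3 - 50))) = 848*((1 + 2*(-47)**2 + 8*(-47))/(4 - 47)) = 848*((1 + 2*2209 - 376)/(-43)) = 848*(-(1 + 4418 - 376)/43) = 848*(-1/43*4043) = 848*(-4043/43) = -3428464/43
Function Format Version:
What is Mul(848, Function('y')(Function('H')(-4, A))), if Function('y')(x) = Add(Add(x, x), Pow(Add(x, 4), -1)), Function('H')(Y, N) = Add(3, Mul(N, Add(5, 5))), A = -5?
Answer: Rational(-3428464, 43) ≈ -79732.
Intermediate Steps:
Function('H')(Y, N) = Add(3, Mul(10, N)) (Function('H')(Y, N) = Add(3, Mul(N, 10)) = Add(3, Mul(10, N)))
Function('y')(x) = Add(Pow(Add(4, x), -1), Mul(2, x)) (Function('y')(x) = Add(Mul(2, x), Pow(Add(4, x), -1)) = Add(Pow(Add(4, x), -1), Mul(2, x)))
Mul(848, Function('y')(Function('H')(-4, A))) = Mul(848, Mul(Pow(Add(4, Add(3, Mul(10, -5))), -1), Add(1, Mul(2, Pow(Add(3, Mul(10, -5)), 2)), Mul(8, Add(3, Mul(10, -5)))))) = Mul(848, Mul(Pow(Add(4, Add(3, -50)), -1), Add(1, Mul(2, Pow(Add(3, -50), 2)), Mul(8, Add(3, -50))))) = Mul(848, Mul(Pow(Add(4, -47), -1), Add(1, Mul(2, Pow(-47, 2)), Mul(8, -47)))) = Mul(848, Mul(Pow(-43, -1), Add(1, Mul(2, 2209), -376))) = Mul(848, Mul(Rational(-1, 43), Add(1, 4418, -376))) = Mul(848, Mul(Rational(-1, 43), 4043)) = Mul(848, Rational(-4043, 43)) = Rational(-3428464, 43)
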